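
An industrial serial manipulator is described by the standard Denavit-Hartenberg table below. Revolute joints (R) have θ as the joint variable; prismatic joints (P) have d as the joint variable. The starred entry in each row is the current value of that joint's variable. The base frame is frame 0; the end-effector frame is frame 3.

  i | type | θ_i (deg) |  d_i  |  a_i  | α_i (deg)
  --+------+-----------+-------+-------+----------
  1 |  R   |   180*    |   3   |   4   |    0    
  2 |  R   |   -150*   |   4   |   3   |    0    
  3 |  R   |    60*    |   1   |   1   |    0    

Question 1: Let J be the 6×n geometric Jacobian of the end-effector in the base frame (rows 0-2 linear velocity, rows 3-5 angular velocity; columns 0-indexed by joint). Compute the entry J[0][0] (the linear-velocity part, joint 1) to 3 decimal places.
-2.500

axis z_0 = ẑ; lever o_n−o_0 = (-1.4019,2.5000,8.0000)
cross product → J_v[:, 0] = (-2.5000,-1.4019,0.0000)
J_ω[:, 0] = z_0
entry J[0][0] = -2.5000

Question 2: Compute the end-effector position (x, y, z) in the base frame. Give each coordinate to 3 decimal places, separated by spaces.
after link 1: o_1 = (-4.0000, 0.0000, 3.0000)
after link 2: o_2 = (-1.4019, 1.5000, 7.0000)
after link 3: o_3 = (-1.4019, 2.5000, 8.0000)

-1.402 2.500 8.000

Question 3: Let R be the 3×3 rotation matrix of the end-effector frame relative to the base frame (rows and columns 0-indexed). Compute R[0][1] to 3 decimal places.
End-effector y-axis (col 1 of R) = (-1.0000,0.0000,0.0000)
R[0][1] = -1.0000

-1.000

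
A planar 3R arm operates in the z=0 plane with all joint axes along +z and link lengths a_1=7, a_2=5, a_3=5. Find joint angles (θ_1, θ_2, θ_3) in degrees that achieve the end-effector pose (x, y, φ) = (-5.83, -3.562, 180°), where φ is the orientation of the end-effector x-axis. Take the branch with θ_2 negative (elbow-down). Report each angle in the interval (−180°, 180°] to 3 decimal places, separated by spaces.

-60.000 -150.002 30.002

wrist centre = target − a_3·(cos φ, sin φ) = (-0.8300, -3.5620)
cos θ_2 = (13.3767−7²−5²)/(2·7·5) = -0.8660; θ_2 = -150.0024° (elbow-down)
β = atan2(-3.5620,-0.8300) = -103.1167°; ψ = atan2(-2.4998,2.6698) = -43.1171°
θ_1 = β − ψ = -59.9997°
θ_3 = φ − θ_1 − θ_2 = 30.0021° (wrapped to (-180°,180°])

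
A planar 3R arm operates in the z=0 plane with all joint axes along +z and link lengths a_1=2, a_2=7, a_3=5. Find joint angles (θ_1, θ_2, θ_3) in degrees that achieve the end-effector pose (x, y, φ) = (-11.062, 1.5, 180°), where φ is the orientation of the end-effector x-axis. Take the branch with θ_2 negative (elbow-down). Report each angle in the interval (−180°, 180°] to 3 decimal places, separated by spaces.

wrist centre = target − a_3·(cos φ, sin φ) = (-6.0620, 1.5000)
cos θ_2 = (38.9978−2²−7²)/(2·2·7) = -0.5001; θ_2 = -120.0051° (elbow-down)
β = atan2(1.5000,-6.0620) = 166.1017°; ψ = atan2(-6.0619,-1.5005) = -103.9034°
θ_1 = β − ψ = 270.0051°
θ_3 = φ − θ_1 − θ_2 = 30.0000° (wrapped to (-180°,180°])

-89.995 -120.005 30.000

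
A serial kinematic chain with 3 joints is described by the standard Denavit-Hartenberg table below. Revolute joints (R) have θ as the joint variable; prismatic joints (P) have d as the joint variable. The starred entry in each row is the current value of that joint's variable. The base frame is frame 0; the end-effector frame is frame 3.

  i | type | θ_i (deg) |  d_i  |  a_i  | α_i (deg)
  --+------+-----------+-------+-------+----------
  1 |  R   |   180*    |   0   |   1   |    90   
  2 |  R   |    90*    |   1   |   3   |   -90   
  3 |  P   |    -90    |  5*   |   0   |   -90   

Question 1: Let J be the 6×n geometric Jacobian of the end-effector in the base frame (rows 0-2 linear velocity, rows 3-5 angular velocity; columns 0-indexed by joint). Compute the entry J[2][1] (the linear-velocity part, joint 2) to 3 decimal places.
axis z_1 = (0.0000,1.0000,0.0000); lever o_n−o_1 = (5.0000,1.0000,3.0000)
cross product → J_v[:, 1] = (3.0000,-0.0000,-5.0000)
J_ω[:, 1] = z_1
entry J[2][1] = -5.0000

-5.000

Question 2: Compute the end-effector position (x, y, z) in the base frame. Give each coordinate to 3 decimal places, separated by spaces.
4.000 1.000 3.000

after link 1: o_1 = (-1.0000, 0.0000, 0.0000)
after link 2: o_2 = (-1.0000, 1.0000, 3.0000)
after link 3: o_3 = (4.0000, 1.0000, 3.0000)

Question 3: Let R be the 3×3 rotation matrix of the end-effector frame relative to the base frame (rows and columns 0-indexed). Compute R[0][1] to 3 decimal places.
-1.000

End-effector y-axis (col 1 of R) = (-1.0000,0.0000,-0.0000)
R[0][1] = -1.0000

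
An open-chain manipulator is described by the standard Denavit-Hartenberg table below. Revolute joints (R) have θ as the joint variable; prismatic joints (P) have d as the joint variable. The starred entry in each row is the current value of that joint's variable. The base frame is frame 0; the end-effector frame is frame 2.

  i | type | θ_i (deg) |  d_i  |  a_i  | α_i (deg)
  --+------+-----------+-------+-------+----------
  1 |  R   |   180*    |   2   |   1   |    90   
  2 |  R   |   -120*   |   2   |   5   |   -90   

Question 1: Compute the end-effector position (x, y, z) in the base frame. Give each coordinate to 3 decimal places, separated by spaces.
1.500 2.000 -2.330

after link 1: o_1 = (-1.0000, 0.0000, 2.0000)
after link 2: o_2 = (1.5000, 2.0000, -2.3301)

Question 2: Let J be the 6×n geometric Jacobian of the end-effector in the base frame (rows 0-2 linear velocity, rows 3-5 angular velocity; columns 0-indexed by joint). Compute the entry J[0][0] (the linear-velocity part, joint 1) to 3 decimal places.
-2.000

axis z_0 = ẑ; lever o_n−o_0 = (1.5000,2.0000,-2.3301)
cross product → J_v[:, 0] = (-2.0000,1.5000,0.0000)
J_ω[:, 0] = z_0
entry J[0][0] = -2.0000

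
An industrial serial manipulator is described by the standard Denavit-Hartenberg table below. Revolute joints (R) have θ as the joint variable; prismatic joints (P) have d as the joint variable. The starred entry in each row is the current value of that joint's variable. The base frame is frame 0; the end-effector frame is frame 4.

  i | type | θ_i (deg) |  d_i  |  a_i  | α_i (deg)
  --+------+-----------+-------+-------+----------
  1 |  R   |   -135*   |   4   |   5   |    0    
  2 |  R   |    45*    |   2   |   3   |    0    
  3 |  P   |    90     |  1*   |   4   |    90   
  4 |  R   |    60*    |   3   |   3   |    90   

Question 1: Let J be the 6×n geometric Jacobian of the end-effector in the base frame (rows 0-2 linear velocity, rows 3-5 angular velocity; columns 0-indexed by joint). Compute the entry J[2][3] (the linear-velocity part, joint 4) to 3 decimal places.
1.500

axis z_3 = (-0.0000,-1.0000,0.0000); lever o_n−o_3 = (1.5000,-3.0000,2.5981)
cross product → J_v[:, 3] = (-2.5981,0.0000,1.5000)
J_ω[:, 3] = z_3
entry J[2][3] = 1.5000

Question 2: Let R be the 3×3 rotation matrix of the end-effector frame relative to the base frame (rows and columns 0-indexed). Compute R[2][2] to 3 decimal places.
End-effector z-axis (col 2 of R) = (0.8660,-0.0000,-0.5000)
R[2][2] = -0.5000

-0.500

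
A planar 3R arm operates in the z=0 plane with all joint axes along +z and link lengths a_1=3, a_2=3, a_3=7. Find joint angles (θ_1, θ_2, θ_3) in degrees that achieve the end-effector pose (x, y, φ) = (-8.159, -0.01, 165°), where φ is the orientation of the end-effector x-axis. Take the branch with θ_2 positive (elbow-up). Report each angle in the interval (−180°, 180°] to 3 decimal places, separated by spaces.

wrist centre = target − a_3·(cos φ, sin φ) = (-1.3975, -1.8217)
cos θ_2 = (5.2718−3²−3²)/(2·3·3) = -0.7071; θ_2 = 135.0014° (elbow-up)
β = atan2(-1.8217,-1.3975) = -127.4932°; ψ = atan2(2.1213,0.8786) = 67.5007°
θ_1 = β − ψ = -194.9938°
θ_3 = φ − θ_1 − θ_2 = -135.0075° (wrapped to (-180°,180°])

165.006 135.001 -135.008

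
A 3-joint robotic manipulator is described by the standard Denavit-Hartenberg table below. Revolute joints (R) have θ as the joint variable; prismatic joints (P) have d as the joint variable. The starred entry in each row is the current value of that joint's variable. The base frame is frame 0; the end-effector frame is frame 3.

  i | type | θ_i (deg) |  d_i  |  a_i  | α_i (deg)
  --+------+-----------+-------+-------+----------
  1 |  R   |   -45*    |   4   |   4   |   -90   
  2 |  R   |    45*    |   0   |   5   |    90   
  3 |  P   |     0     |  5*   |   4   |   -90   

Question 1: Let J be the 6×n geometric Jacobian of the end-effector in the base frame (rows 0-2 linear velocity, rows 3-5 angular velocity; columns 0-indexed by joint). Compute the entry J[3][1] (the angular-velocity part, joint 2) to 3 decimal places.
0.707

axis z_1 = (0.7071,0.7071,0.0000); lever o_n−o_1 = (7.0000,-7.0000,-2.8284)
cross product → J_v[:, 1] = (-2.0000,2.0000,-9.8995)
J_ω[:, 1] = z_1
entry J[3][1] = 0.7071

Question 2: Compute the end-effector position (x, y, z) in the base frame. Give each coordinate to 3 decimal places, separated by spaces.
9.828 -9.828 1.172

after link 1: o_1 = (2.8284, -2.8284, 4.0000)
after link 2: o_2 = (5.3284, -5.3284, 0.4645)
after link 3: o_3 = (9.8284, -9.8284, 1.1716)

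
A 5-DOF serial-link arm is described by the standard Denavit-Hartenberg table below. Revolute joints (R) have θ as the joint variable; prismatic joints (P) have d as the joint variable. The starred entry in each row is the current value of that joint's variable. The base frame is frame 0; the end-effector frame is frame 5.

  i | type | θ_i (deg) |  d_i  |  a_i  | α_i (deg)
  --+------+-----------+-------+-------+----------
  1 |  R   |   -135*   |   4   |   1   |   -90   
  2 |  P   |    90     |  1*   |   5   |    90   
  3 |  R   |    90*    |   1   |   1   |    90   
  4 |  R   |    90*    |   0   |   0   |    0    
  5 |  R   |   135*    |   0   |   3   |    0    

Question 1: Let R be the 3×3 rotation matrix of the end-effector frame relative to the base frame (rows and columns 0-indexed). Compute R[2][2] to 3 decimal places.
End-effector z-axis (col 2 of R) = (-0.0000,-0.0000,-1.0000)
R[2][2] = -1.0000

-1.000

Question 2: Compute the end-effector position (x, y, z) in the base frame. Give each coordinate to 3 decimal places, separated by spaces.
after link 1: o_1 = (-0.7071, -0.7071, 4.0000)
after link 2: o_2 = (0.0000, -1.4142, -1.0000)
after link 3: o_3 = (0.0000, -2.8284, -1.0000)
after link 4: o_4 = (0.0000, -2.8284, -1.0000)
after link 5: o_5 = (-0.0000, 0.1716, -1.0000)

-0.000 0.172 -1.000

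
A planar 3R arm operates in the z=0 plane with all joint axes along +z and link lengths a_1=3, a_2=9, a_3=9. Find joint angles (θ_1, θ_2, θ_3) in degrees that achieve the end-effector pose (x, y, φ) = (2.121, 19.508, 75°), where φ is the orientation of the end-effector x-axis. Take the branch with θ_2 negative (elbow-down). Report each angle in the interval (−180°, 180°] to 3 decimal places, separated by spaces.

wrist centre = target − a_3·(cos φ, sin φ) = (-0.2084, 10.8147)
cos θ_2 = (117.0005−3²−9²)/(2·3·9) = 0.5000; θ_2 = -59.9994° (elbow-down)
β = atan2(10.8147,-0.2084) = 91.1038°; ψ = atan2(-7.7942,7.5001) = -46.1017°
θ_1 = β − ψ = 137.2055°
θ_3 = φ − θ_1 − θ_2 = -2.2060° (wrapped to (-180°,180°])

137.205 -59.999 -2.206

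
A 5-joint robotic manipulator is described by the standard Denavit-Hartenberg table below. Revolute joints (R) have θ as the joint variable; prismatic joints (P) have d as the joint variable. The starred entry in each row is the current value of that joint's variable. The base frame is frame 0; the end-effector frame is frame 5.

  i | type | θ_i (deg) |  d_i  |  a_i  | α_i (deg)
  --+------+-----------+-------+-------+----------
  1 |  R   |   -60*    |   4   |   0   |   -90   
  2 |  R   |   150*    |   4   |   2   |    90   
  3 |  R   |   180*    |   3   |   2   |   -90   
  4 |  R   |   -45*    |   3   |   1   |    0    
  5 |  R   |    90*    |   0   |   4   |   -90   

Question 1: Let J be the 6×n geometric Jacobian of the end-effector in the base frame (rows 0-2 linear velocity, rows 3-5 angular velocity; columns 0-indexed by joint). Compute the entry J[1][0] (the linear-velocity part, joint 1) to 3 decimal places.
axis z_0 = ẑ; lever o_n−o_0 = (2.6166,-2.5321,5.0068)
cross product → J_v[:, 0] = (2.5321,2.6166,-0.0000)
J_ω[:, 0] = z_0
entry J[1][0] = 2.6166

2.617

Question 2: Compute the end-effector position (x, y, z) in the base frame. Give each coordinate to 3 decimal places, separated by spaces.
2.617 -2.532 5.007

after link 1: o_1 = (0.0000, 0.0000, 4.0000)
after link 2: o_2 = (2.5981, 3.5000, 3.0000)
after link 3: o_3 = (4.2141, 0.7010, 1.4019)
after link 4: o_4 = (2.0990, -1.6356, 1.1431)
after link 5: o_5 = (2.6166, -2.5321, 5.0068)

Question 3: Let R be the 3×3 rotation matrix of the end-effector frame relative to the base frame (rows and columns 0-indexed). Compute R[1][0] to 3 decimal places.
End-effector x-axis (col 0 of R) = (0.1294,-0.2241,0.9659)
R[1][0] = -0.2241

-0.224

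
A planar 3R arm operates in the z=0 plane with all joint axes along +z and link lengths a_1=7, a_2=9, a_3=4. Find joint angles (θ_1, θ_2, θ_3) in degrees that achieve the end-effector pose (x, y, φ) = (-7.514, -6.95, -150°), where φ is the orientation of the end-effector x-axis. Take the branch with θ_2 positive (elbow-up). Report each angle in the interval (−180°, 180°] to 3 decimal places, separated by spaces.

146.418 135.000 -71.419

wrist centre = target − a_3·(cos φ, sin φ) = (-4.0499, -4.9500)
cos θ_2 = (40.9042−7²−9²)/(2·7·9) = -0.7071; θ_2 = 135.0002° (elbow-up)
β = atan2(-4.9500,-4.0499) = -129.2887°; ψ = atan2(6.3639,0.6360) = 84.2928°
θ_1 = β − ψ = -213.5815°
θ_3 = φ − θ_1 − θ_2 = -71.4187° (wrapped to (-180°,180°])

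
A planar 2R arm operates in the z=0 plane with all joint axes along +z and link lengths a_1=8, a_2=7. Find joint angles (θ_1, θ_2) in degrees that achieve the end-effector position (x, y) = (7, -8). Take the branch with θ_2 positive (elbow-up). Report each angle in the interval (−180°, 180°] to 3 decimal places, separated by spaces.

cos θ_2 = (113.0000−8²−7²)/(2·8·7) = 0.0000; θ_2 = 90.0000° (elbow-up)
β = atan2(-8.0000,7.0000) = -48.8141°; ψ = atan2(7.0000,8.0000) = 41.1859°
θ_1 = β − ψ = -90.0000°

-90.000 90.000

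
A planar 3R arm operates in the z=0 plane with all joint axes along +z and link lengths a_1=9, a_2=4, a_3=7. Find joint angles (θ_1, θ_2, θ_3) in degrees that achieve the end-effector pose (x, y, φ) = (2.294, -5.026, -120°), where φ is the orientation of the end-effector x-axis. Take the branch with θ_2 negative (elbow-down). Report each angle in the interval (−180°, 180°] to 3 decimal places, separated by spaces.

30.002 -150.003 0.002

wrist centre = target − a_3·(cos φ, sin φ) = (5.7940, 1.0362)
cos θ_2 = (34.6441−9²−4²)/(2·9·4) = -0.8661; θ_2 = -150.0033° (elbow-down)
β = atan2(1.0362,5.7940) = 10.1394°; ψ = atan2(-1.9998,5.5358) = -19.8622°
θ_1 = β − ψ = 30.0016°
θ_3 = φ − θ_1 − θ_2 = 0.0017° (wrapped to (-180°,180°])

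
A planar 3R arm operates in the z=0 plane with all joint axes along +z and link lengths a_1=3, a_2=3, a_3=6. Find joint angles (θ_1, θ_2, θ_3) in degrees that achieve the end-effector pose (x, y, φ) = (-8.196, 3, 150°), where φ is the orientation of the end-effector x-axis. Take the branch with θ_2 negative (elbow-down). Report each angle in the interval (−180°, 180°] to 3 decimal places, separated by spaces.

-119.998 -120.003 30.002

wrist centre = target − a_3·(cos φ, sin φ) = (-2.9998, 0.0000)
cos θ_2 = (8.9991−3²−3²)/(2·3·3) = -0.5001; θ_2 = -120.0034° (elbow-down)
β = atan2(0.0000,-2.9998) = 180.0000°; ψ = atan2(-2.5980,1.4998) = -60.0017°
θ_1 = β − ψ = 240.0017°
θ_3 = φ − θ_1 − θ_2 = 30.0017° (wrapped to (-180°,180°])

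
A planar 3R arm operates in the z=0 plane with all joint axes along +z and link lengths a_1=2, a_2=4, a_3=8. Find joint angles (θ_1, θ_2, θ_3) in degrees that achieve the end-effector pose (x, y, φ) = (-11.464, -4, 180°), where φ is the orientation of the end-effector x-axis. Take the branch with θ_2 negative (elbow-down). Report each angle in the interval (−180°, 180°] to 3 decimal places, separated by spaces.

-89.997 -60.003 -30.000

wrist centre = target − a_3·(cos φ, sin φ) = (-3.4640, -4.0000)
cos θ_2 = (27.9993−2²−4²)/(2·2·4) = 0.5000; θ_2 = -60.0029° (elbow-down)
β = atan2(-4.0000,-3.4640) = -130.8926°; ψ = atan2(-3.4642,3.9998) = -40.8955°
θ_1 = β − ψ = -89.9971°
θ_3 = φ − θ_1 − θ_2 = -30.0000° (wrapped to (-180°,180°])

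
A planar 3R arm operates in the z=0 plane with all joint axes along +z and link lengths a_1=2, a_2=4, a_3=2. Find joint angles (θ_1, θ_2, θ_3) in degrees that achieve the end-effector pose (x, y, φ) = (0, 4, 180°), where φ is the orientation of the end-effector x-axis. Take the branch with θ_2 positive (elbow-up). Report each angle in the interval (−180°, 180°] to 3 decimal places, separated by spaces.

wrist centre = target − a_3·(cos φ, sin φ) = (2.0000, 4.0000)
cos θ_2 = (20.0000−2²−4²)/(2·2·4) = -0.0000; θ_2 = 90.0000° (elbow-up)
β = atan2(4.0000,2.0000) = 63.4349°; ψ = atan2(4.0000,2.0000) = 63.4349°
θ_1 = β − ψ = -0.0000°
θ_3 = φ − θ_1 − θ_2 = 90.0000° (wrapped to (-180°,180°])

0.000 90.000 90.000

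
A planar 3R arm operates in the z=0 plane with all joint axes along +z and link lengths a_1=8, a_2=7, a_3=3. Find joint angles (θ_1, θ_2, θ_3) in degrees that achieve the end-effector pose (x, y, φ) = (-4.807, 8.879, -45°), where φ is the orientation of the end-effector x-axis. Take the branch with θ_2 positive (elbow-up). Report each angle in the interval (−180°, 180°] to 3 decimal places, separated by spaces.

94.410 59.995 160.595

wrist centre = target − a_3·(cos φ, sin φ) = (-6.9283, 11.0003)
cos θ_2 = (169.0087−8²−7²)/(2·8·7) = 0.5001; θ_2 = 59.9949° (elbow-up)
β = atan2(11.0003,-6.9283) = 122.2039°; ψ = atan2(6.0619,11.5005) = 27.7934°
θ_1 = β − ψ = 94.4105°
θ_3 = φ − θ_1 − θ_2 = 160.5946° (wrapped to (-180°,180°])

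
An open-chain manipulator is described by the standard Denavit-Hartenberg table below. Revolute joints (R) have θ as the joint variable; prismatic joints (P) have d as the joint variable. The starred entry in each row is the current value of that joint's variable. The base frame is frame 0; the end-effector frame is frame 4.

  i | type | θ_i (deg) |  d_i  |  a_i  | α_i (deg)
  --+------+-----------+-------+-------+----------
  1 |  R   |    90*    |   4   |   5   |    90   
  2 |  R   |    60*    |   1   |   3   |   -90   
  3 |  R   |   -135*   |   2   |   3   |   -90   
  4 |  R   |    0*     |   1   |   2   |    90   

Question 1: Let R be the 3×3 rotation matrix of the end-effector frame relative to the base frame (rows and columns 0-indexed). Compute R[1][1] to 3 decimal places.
0.354

End-effector y-axis (col 1 of R) = (0.7071,0.3536,0.6124)
R[1][1] = 0.3536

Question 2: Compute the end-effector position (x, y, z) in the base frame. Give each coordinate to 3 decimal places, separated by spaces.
5.243 3.354 5.149

after link 1: o_1 = (0.0000, 5.0000, 4.0000)
after link 2: o_2 = (1.0000, 6.5000, 6.5981)
after link 3: o_3 = (3.1213, 3.7073, 5.7610)
after link 4: o_4 = (5.2426, 3.3537, 5.1486)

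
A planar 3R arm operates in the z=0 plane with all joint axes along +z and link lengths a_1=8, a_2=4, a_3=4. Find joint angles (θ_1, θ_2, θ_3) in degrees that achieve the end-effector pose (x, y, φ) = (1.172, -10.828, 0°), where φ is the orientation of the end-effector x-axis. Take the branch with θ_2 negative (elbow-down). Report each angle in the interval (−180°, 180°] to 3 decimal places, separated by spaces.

wrist centre = target − a_3·(cos φ, sin φ) = (-2.8280, -10.8280)
cos θ_2 = (125.2432−8²−4²)/(2·8·4) = 0.7069; θ_2 = -45.0148° (elbow-down)
β = atan2(-10.8280,-2.8280) = -104.6372°; ψ = atan2(-2.8292,10.8277) = -14.6434°
θ_1 = β − ψ = -89.9939°
θ_3 = φ − θ_1 − θ_2 = 135.0087° (wrapped to (-180°,180°])

-89.994 -45.015 135.009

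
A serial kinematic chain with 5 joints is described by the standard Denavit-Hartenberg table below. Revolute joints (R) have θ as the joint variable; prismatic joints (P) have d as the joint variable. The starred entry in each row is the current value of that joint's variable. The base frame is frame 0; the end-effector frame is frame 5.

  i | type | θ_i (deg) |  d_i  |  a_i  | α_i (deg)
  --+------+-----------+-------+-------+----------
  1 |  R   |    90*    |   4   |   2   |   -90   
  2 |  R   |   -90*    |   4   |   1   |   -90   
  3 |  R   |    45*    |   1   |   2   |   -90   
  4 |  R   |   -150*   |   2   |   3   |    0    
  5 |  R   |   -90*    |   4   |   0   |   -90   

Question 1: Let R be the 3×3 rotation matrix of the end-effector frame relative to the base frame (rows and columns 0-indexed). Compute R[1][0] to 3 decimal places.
End-effector x-axis (col 0 of R) = (-0.3536,-0.8660,-0.3536)
R[1][0] = -0.8660

-0.866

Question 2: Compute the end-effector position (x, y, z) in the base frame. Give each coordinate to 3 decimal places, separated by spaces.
after link 1: o_1 = (0.0000, 2.0000, 4.0000)
after link 2: o_2 = (-4.0000, 2.0000, 5.0000)
after link 3: o_3 = (-2.5858, 3.0000, 6.4142)
after link 4: o_4 = (-3.0087, 4.5000, 3.1629)
after link 5: o_5 = (-0.1803, 4.5000, 0.3345)

-0.180 4.500 0.334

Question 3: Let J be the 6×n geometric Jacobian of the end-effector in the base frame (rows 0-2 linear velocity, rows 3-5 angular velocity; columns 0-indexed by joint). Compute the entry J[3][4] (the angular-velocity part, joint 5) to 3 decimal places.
0.707

axis z_4 = (0.7071,0.0000,-0.7071); lever o_n−o_4 = (2.8284,0.0000,-2.8284)
cross product → J_v[:, 4] = (-0.0000,0.0000,-0.0000)
J_ω[:, 4] = z_4
entry J[3][4] = 0.7071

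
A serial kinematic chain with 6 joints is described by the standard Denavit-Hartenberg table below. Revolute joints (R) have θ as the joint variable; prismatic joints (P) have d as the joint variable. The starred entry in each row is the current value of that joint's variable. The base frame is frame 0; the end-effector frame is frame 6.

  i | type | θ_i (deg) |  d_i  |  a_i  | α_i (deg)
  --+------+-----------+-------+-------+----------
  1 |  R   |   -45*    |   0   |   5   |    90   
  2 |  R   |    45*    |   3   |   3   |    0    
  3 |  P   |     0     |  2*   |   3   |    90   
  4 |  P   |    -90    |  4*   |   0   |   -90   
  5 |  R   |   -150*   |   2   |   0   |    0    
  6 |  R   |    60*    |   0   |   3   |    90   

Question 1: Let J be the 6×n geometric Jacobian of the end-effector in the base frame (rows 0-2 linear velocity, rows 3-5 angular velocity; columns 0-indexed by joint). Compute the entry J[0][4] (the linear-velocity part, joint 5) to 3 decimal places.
axis z_4 = (0.5000,-0.5000,0.7071); lever o_n−o_4 = (2.5000,-2.5000,-0.7071)
cross product → J_v[:, 4] = (2.1213,2.1213,-0.0000)
J_ω[:, 4] = z_4
entry J[0][4] = 2.1213

2.121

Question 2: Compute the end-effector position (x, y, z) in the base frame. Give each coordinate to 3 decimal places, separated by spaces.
7.500 -14.571 0.707

after link 1: o_1 = (3.5355, -3.5355, 0.0000)
after link 2: o_2 = (2.9142, -7.1569, 2.1213)
after link 3: o_3 = (3.0000, -10.0711, 4.2426)
after link 4: o_4 = (5.0000, -12.0711, 1.4142)
after link 5: o_5 = (6.0000, -13.0711, 2.8284)
after link 6: o_6 = (7.5000, -14.5711, 0.7071)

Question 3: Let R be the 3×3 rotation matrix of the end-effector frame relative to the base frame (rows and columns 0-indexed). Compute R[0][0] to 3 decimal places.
End-effector x-axis (col 0 of R) = (0.5000,-0.5000,-0.7071)
R[0][0] = 0.5000

0.500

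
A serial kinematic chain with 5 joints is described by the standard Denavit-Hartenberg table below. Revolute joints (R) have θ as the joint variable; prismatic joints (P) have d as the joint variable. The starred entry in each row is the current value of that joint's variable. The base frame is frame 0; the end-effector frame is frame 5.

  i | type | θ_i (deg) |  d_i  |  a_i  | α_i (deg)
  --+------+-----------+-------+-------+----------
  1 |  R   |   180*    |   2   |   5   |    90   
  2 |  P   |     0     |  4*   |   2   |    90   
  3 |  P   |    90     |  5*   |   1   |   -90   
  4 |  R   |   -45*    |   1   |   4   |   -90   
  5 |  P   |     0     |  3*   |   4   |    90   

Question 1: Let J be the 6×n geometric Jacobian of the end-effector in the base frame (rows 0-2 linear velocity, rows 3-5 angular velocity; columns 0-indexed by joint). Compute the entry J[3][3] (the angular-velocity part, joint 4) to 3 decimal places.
axis z_3 = (1.0000,-0.0000,-0.0000); lever o_n−o_3 = (1.0000,7.7782,-3.5355)
cross product → J_v[:, 3] = (0.0000,3.5355,7.7782)
J_ω[:, 3] = z_3
entry J[3][3] = 1.0000

1.000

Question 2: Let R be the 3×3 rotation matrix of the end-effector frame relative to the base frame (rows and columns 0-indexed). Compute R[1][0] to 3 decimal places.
End-effector x-axis (col 0 of R) = (0.0000,0.7071,-0.7071)
R[1][0] = 0.7071

0.707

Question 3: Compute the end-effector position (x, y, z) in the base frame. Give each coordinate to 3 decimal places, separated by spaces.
after link 1: o_1 = (-5.0000, 0.0000, 2.0000)
after link 2: o_2 = (-7.0000, 4.0000, 2.0000)
after link 3: o_3 = (-7.0000, 5.0000, -3.0000)
after link 4: o_4 = (-6.0000, 7.8284, -5.8284)
after link 5: o_5 = (-6.0000, 12.7782, -6.5355)

-6.000 12.778 -6.536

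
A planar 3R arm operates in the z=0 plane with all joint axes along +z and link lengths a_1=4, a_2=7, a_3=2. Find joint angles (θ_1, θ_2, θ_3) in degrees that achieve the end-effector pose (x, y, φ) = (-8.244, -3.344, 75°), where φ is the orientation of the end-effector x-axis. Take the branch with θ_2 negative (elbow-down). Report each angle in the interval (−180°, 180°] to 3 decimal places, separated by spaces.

wrist centre = target − a_3·(cos φ, sin φ) = (-8.7616, -5.2759)
cos θ_2 = (104.6009−4²−7²)/(2·4·7) = 0.7072; θ_2 = -44.9958° (elbow-down)
β = atan2(-5.2759,-8.7616) = -148.9456°; ψ = atan2(-4.9494,8.9501) = -28.9424°
θ_1 = β − ψ = -120.0032°
θ_3 = φ − θ_1 − θ_2 = -120.0011° (wrapped to (-180°,180°])

-120.003 -44.996 -120.001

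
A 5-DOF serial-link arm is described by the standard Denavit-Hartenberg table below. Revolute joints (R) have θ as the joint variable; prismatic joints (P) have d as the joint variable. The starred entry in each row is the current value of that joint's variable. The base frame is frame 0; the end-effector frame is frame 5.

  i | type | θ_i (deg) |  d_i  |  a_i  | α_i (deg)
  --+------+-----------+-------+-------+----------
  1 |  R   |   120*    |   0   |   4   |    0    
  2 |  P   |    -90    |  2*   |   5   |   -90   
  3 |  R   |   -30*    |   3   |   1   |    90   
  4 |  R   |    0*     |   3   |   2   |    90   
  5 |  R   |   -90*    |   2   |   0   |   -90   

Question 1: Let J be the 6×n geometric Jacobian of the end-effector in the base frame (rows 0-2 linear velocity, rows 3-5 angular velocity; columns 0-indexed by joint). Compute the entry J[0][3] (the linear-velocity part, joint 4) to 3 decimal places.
0.500

axis z_3 = (-0.4330,-0.2500,0.8660); lever o_n−o_3 = (1.2010,-1.6160,3.5981)
cross product → J_v[:, 3] = (0.5000,2.5981,1.0000)
J_ω[:, 3] = z_3
entry J[0][3] = 0.5000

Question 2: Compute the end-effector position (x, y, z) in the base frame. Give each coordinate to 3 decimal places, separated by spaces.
after link 1: o_1 = (-2.0000, 3.4641, 0.0000)
after link 2: o_2 = (2.3301, 5.9641, 2.0000)
after link 3: o_3 = (1.5801, 8.9952, 2.5000)
after link 4: o_4 = (1.7811, 9.1112, 6.0981)
after link 5: o_5 = (2.7811, 7.3792, 6.0981)

2.781 7.379 6.098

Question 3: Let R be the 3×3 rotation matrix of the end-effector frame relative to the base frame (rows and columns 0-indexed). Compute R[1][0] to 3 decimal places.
End-effector x-axis (col 0 of R) = (0.4330,0.2500,-0.8660)
R[1][0] = 0.2500

0.250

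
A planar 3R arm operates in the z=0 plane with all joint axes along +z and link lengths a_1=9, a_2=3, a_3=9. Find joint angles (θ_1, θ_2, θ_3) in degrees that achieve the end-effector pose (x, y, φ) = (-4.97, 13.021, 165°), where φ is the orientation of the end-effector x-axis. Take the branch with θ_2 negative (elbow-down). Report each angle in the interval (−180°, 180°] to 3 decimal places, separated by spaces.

81.602 -45.014 128.413

wrist centre = target − a_3·(cos φ, sin φ) = (3.7233, 10.6916)
cos θ_2 = (128.1741−9²−3²)/(2·9·3) = 0.7069; θ_2 = -45.0145° (elbow-down)
β = atan2(10.6916,3.7233) = 70.7995°; ψ = atan2(-2.1219,11.1208) = -10.8022°
θ_1 = β − ψ = 81.6017°
θ_3 = φ − θ_1 − θ_2 = 128.4128° (wrapped to (-180°,180°])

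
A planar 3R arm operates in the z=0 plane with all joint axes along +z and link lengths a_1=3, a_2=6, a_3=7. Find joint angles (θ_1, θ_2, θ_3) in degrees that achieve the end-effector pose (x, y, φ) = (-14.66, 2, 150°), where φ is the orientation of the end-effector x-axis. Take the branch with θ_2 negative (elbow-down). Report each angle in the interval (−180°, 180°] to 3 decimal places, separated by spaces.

-149.990 -30.014 -29.996

wrist centre = target − a_3·(cos φ, sin φ) = (-8.5978, -1.5000)
cos θ_2 = (76.1725−3²−6²)/(2·3·6) = 0.8659; θ_2 = -30.0139° (elbow-down)
β = atan2(-1.5000,-8.5978) = -170.1036°; ψ = atan2(-3.0013,8.1954) = -20.1133°
θ_1 = β − ψ = -149.9903°
θ_3 = φ − θ_1 − θ_2 = -29.9958° (wrapped to (-180°,180°])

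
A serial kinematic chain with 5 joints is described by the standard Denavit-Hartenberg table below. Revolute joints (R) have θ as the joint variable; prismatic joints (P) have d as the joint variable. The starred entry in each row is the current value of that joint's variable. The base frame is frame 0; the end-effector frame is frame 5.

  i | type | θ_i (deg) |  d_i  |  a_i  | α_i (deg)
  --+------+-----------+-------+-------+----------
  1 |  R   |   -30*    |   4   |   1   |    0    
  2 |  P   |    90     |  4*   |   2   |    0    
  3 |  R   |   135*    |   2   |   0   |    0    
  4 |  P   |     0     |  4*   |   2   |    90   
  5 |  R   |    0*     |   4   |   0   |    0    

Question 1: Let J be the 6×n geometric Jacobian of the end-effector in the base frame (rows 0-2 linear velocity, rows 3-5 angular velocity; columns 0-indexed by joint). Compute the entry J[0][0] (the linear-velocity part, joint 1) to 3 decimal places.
-4.578

axis z_0 = ẑ; lever o_n−o_0 = (-1.1011,4.5781,14.0000)
cross product → J_v[:, 0] = (-4.5781,-1.1011,0.0000)
J_ω[:, 0] = z_0
entry J[0][0] = -4.5781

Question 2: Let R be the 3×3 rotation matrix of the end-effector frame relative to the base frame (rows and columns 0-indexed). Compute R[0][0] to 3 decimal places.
-0.966

End-effector x-axis (col 0 of R) = (-0.9659,-0.2588,0.0000)
R[0][0] = -0.9659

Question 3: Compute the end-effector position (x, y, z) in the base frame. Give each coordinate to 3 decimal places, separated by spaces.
-1.101 4.578 14.000

after link 1: o_1 = (0.8660, -0.5000, 4.0000)
after link 2: o_2 = (1.8660, 1.2321, 8.0000)
after link 3: o_3 = (1.8660, 1.2321, 10.0000)
after link 4: o_4 = (-0.0658, 0.7144, 14.0000)
after link 5: o_5 = (-1.1011, 4.5781, 14.0000)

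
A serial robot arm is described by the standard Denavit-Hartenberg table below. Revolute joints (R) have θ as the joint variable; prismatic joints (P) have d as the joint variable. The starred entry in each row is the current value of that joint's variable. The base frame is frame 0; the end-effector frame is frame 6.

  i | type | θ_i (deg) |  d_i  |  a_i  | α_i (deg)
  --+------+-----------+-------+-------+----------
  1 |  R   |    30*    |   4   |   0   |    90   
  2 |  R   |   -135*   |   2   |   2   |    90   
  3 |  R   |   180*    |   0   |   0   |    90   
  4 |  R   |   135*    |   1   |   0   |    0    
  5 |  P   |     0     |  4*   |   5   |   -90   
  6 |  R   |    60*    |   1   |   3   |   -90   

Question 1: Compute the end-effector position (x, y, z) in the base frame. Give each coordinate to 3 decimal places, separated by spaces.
after link 1: o_1 = (0.0000, 0.0000, 4.0000)
after link 2: o_2 = (-0.2247, -2.4392, 2.5858)
after link 3: o_3 = (-0.2247, -2.4392, 2.5858)
after link 4: o_4 = (0.2753, -3.3052, 2.5858)
after link 5: o_5 = (-2.0549, -9.2693, 2.5858)
after link 6: o_6 = (-4.6529, -7.7693, 1.5858)

-4.653 -7.769 1.586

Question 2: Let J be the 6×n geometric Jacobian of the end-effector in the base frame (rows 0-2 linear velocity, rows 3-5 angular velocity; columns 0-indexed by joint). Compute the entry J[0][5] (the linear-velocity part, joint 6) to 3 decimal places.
axis z_5 = (-0.0000,-0.0000,-1.0000); lever o_n−o_5 = (-2.5981,1.5000,-1.0000)
cross product → J_v[:, 5] = (1.5000,2.5981,-0.0000)
J_ω[:, 5] = z_5
entry J[0][5] = 1.5000

1.500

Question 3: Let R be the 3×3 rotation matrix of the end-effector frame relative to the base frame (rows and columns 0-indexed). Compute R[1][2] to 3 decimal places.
End-effector z-axis (col 2 of R) = (0.5000,0.8660,-0.0000)
R[1][2] = 0.8660

0.866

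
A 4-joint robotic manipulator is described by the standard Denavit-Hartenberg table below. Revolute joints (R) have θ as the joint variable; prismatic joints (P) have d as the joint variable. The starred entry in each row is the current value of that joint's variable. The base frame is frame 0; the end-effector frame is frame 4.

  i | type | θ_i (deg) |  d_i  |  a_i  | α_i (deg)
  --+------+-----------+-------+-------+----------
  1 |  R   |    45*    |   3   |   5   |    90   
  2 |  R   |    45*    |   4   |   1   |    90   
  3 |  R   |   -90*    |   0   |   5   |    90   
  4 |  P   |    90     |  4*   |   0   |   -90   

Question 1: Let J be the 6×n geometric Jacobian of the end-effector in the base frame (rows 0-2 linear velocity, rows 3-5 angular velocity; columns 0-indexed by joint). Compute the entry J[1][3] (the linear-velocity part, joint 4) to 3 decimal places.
prismatic axis z_3 = (-0.5000,-0.5000,-0.7071)
J_v[:, 3] = z_3; J_ω[:, 3] = (0,0,0)
entry J[1][3] = -0.5000

-0.500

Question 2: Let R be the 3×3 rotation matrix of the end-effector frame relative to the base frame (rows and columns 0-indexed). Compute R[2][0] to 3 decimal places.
End-effector x-axis (col 0 of R) = (0.5000,0.5000,-0.7071)
R[2][0] = -0.7071

-0.707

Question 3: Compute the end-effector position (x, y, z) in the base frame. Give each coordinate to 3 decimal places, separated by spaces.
after link 1: o_1 = (3.5355, 3.5355, 3.0000)
after link 2: o_2 = (6.8640, 1.2071, 3.7071)
after link 3: o_3 = (3.3284, 4.7426, 3.7071)
after link 4: o_4 = (1.3284, 2.7426, 0.8787)

1.328 2.743 0.879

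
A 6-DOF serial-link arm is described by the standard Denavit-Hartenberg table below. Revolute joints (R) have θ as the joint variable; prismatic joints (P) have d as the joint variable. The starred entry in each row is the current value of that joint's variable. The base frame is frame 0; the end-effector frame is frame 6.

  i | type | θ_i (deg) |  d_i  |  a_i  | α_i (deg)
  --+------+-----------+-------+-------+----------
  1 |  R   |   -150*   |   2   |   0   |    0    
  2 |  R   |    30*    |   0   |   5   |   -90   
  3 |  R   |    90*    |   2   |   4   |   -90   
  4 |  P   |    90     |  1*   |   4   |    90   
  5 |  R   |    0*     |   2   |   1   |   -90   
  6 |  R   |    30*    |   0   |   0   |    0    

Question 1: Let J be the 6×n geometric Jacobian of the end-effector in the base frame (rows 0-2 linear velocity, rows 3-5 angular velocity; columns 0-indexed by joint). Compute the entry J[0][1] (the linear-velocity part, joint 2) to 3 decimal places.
1.964

axis z_1 = (0.0000,0.0000,1.0000); lever o_n−o_1 = (-4.5981,-1.9641,-6.0000)
cross product → J_v[:, 1] = (1.9641,-4.5981,0.0000)
J_ω[:, 1] = z_1
entry J[0][1] = 1.9641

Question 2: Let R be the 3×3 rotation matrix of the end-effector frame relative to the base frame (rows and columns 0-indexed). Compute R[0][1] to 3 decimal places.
0.433

End-effector y-axis (col 1 of R) = (0.4330,-0.2500,0.8660)
R[0][1] = 0.4330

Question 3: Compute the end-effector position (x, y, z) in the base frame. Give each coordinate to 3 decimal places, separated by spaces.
-4.598 -1.964 -4.000

after link 1: o_1 = (0.0000, 0.0000, 2.0000)
after link 2: o_2 = (-2.5000, -4.3301, 2.0000)
after link 3: o_3 = (-0.7679, -5.3301, -2.0000)
after link 4: o_4 = (-3.7321, -2.4641, -2.0000)
after link 5: o_5 = (-4.5981, -1.9641, -4.0000)
after link 6: o_6 = (-4.5981, -1.9641, -4.0000)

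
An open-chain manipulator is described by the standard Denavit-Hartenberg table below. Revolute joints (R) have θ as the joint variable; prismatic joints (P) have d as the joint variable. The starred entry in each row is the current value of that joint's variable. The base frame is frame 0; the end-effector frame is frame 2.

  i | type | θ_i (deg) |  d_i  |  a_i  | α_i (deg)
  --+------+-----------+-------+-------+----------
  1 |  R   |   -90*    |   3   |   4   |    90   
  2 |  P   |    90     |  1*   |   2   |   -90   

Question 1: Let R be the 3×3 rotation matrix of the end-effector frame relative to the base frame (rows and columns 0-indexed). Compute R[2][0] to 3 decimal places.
1.000

End-effector x-axis (col 0 of R) = (0.0000,-0.0000,1.0000)
R[2][0] = 1.0000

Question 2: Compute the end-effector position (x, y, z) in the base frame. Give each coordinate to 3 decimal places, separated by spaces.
after link 1: o_1 = (0.0000, -4.0000, 3.0000)
after link 2: o_2 = (-1.0000, -4.0000, 5.0000)

-1.000 -4.000 5.000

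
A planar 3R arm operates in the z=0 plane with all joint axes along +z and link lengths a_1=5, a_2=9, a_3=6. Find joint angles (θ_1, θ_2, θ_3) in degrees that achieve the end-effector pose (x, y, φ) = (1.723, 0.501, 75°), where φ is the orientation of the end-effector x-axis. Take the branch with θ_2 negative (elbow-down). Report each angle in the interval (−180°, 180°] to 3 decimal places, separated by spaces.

wrist centre = target − a_3·(cos φ, sin φ) = (0.1701, -5.2946)
cos θ_2 = (28.0612−5²−9²)/(2·5·9) = -0.8660; θ_2 = -149.9955° (elbow-down)
β = atan2(-5.2946,0.1701) = -88.1600°; ψ = atan2(-4.5006,-2.7939) = -121.8311°
θ_1 = β − ψ = 33.6710°
θ_3 = φ − θ_1 − θ_2 = -168.6755° (wrapped to (-180°,180°])

33.671 -149.996 -168.676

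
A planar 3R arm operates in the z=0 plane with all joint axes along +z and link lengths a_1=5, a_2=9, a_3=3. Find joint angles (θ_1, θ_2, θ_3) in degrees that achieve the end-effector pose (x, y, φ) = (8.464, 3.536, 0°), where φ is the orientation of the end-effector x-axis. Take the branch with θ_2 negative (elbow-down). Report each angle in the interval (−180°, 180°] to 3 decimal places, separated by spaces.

135.008 -135.002 -0.006

wrist centre = target − a_3·(cos φ, sin φ) = (5.4640, 3.5360)
cos θ_2 = (42.3586−5²−9²)/(2·5·9) = -0.7071; θ_2 = -135.0016° (elbow-down)
β = atan2(3.5360,5.4640) = 32.9087°; ψ = atan2(-6.3638,-1.3641) = -102.0988°
θ_1 = β − ψ = 135.0076°
θ_3 = φ − θ_1 − θ_2 = -0.0059° (wrapped to (-180°,180°])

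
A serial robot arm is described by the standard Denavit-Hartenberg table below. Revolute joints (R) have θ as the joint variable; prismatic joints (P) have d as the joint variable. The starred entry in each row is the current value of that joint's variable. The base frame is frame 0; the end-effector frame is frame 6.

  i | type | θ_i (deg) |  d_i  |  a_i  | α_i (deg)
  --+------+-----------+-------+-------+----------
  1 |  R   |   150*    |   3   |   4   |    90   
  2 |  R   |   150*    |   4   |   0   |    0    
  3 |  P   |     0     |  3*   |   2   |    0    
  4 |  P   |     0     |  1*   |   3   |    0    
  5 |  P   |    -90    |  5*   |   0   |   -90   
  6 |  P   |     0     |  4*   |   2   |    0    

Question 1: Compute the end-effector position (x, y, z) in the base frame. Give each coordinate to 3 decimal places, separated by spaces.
8.920 9.861 9.232

after link 1: o_1 = (-3.4641, 2.0000, 3.0000)
after link 2: o_2 = (-1.4641, 5.4641, 3.0000)
after link 3: o_3 = (1.5359, 7.1962, 4.0000)
after link 4: o_4 = (4.2859, 6.7631, 5.5000)
after link 5: o_5 = (6.7859, 11.0933, 5.5000)
after link 6: o_6 = (8.9199, 9.8612, 9.2321)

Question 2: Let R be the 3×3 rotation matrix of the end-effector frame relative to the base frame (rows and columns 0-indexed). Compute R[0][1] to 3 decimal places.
-0.500

End-effector y-axis (col 1 of R) = (-0.5000,-0.8660,-0.0000)
R[0][1] = -0.5000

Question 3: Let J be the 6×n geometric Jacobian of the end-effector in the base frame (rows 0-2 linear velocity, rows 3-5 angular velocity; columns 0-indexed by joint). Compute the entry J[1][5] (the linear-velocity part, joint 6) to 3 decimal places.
-0.433

prismatic axis z_5 = (0.7500,-0.4330,0.5000)
J_v[:, 5] = z_5; J_ω[:, 5] = (0,0,0)
entry J[1][5] = -0.4330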